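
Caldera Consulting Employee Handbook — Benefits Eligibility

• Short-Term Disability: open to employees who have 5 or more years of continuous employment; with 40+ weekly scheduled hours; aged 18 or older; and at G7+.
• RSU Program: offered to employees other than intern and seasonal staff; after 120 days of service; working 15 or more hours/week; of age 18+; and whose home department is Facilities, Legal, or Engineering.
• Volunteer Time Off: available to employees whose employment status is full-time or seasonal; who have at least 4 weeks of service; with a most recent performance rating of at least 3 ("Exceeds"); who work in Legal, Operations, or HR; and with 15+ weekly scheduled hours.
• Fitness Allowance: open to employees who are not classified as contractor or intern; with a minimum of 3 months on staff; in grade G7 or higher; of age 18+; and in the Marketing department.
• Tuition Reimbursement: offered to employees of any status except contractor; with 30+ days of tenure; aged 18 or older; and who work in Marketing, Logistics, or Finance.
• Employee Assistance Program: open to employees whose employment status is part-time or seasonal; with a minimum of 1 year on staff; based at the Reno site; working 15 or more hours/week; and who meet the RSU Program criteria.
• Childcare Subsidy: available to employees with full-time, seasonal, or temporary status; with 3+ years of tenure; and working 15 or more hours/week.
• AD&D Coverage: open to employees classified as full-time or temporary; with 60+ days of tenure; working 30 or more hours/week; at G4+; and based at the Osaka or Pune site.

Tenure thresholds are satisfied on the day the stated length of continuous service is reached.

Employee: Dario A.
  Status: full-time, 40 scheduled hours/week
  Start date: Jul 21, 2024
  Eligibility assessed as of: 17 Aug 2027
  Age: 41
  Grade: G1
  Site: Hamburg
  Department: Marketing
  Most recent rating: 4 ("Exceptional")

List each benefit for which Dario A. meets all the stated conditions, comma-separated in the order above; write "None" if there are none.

Service from Jul 21, 2024 to 17 Aug 2027: 1122 days.
Short-Term Disability — service 1122 days < 5 years (≈1825 days) ✗ → not eligible.
RSU Program — status full-time ✓ (not excluded); service 1122 days ≥ 120 days ✓; 40 hrs/wk ≥ 15 ✓; age 41 ≥ 18 ✓; dept Marketing ✗ → not eligible.
Volunteer Time Off — status full-time ✓; service 1122 days ≥ 4 weeks (≈28 days) ✓; rating 4 ≥ 3 ✓; dept Marketing ✗ → not eligible.
Fitness Allowance — status full-time ✓ (not excluded); service 1122 days ≥ 3 months (≈90 days) ✓; grade G1 < G7 ✗ → not eligible.
Tuition Reimbursement — status full-time ✓ (not excluded); service 1122 days ≥ 30 days ✓; age 41 ≥ 18 ✓; dept Marketing ✓ → eligible.
Employee Assistance Program — status full-time ✗ (requires part-time or seasonal) → not eligible.
Childcare Subsidy — status full-time ✓; service 1122 days ≥ 3 years (≈1095 days) ✓; 40 hrs/wk ≥ 15 ✓ → eligible.
AD&D Coverage — status full-time ✓; service 1122 days ≥ 60 days ✓; 40 hrs/wk ≥ 30 ✓; grade G1 < G4 ✗ → not eligible.

Tuition Reimbursement, Childcare Subsidy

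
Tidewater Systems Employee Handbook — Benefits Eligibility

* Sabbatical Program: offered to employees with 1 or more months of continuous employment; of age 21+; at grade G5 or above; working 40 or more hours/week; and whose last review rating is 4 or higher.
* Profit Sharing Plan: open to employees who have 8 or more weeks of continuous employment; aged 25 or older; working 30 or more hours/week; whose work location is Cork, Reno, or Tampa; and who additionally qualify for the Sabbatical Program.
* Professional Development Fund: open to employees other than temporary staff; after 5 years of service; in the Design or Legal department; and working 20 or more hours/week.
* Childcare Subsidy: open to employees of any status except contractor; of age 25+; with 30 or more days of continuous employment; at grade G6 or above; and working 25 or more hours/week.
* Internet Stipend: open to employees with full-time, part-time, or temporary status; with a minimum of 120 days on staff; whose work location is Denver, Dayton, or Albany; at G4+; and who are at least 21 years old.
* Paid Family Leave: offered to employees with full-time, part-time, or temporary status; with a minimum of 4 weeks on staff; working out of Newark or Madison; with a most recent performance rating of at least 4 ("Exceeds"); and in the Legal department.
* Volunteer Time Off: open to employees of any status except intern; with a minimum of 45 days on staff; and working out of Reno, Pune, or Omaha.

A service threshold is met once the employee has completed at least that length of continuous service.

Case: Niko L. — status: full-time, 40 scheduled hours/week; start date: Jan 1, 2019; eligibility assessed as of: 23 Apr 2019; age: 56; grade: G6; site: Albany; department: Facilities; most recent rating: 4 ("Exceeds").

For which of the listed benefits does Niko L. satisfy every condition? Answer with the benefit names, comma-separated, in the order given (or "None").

Service from Jan 1, 2019 to 23 Apr 2019: 112 days.
Sabbatical Program — service 112 days ≥ 1 month (≈30 days) ✓; age 56 ≥ 21 ✓; grade G6 ≥ G5 ✓; 40 hrs/wk ≥ 40 ✓; rating 4 ≥ 4 ✓ → eligible.
Profit Sharing Plan — service 112 days ≥ 8 weeks (≈56 days) ✓; age 56 ≥ 25 ✓; 40 hrs/wk ≥ 30 ✓; site Albany ✗ (not Cork, Reno, or Tampa) → not eligible.
Professional Development Fund — status full-time ✓ (not excluded); service 112 days < 5 years (≈1825 days) ✗ → not eligible.
Childcare Subsidy — status full-time ✓ (not excluded); age 56 ≥ 25 ✓; service 112 days ≥ 30 days ✓; grade G6 ≥ G6 ✓; 40 hrs/wk ≥ 25 ✓ → eligible.
Internet Stipend — status full-time ✓; service 112 days < 120 days ✗ → not eligible.
Paid Family Leave — status full-time ✓; service 112 days ≥ 4 weeks (≈28 days) ✓; site Albany ✗ (not Newark or Madison) → not eligible.
Volunteer Time Off — status full-time ✓ (not excluded); service 112 days ≥ 45 days ✓; site Albany ✗ (not Reno, Pune, or Omaha) → not eligible.

Sabbatical Program, Childcare Subsidy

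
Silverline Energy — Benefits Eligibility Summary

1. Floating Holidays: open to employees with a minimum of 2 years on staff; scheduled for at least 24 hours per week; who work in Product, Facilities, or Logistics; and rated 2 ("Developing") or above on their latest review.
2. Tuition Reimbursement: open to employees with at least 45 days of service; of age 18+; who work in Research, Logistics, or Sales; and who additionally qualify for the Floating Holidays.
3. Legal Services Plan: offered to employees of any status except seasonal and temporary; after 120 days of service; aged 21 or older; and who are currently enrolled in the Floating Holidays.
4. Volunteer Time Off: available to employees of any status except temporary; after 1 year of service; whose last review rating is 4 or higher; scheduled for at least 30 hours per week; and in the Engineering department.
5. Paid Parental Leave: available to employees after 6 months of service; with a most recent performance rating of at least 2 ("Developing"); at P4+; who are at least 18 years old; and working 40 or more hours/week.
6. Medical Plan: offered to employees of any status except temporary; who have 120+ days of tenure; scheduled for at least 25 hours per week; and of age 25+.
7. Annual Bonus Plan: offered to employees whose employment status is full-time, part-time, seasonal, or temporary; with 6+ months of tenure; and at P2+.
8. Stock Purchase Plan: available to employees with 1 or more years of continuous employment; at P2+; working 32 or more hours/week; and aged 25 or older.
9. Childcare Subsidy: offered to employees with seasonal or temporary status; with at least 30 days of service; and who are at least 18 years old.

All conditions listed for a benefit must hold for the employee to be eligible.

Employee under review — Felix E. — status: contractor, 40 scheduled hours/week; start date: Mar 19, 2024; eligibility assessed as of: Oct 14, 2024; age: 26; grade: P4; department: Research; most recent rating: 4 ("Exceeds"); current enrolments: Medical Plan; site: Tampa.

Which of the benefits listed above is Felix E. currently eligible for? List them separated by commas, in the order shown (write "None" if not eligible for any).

Service from Mar 19, 2024 to Oct 14, 2024: 209 days.
Floating Holidays — service 209 days < 2 years (≈730 days) ✗ → not eligible.
Tuition Reimbursement — service 209 days ≥ 45 days ✓; age 26 ≥ 18 ✓; dept Research ✓; not eligible for Floating Holidays ✗ → not eligible.
Legal Services Plan — status contractor ✓ (not excluded); service 209 days ≥ 120 days ✓; age 26 ≥ 21 ✓; not enrolled in Floating Holidays ✗ → not eligible.
Volunteer Time Off — status contractor ✓ (not excluded); service 209 days < 1 year (≈365 days) ✗ → not eligible.
Paid Parental Leave — service 209 days ≥ 6 months (≈180 days) ✓; rating 4 ≥ 2 ✓; grade P4 ≥ P4 ✓; age 26 ≥ 18 ✓; 40 hrs/wk ≥ 40 ✓ → eligible.
Medical Plan — status contractor ✓ (not excluded); service 209 days ≥ 120 days ✓; 40 hrs/wk ≥ 25 ✓; age 26 ≥ 25 ✓ → eligible.
Annual Bonus Plan — status contractor ✗ (requires full-time, part-time, seasonal, or temporary) → not eligible.
Stock Purchase Plan — service 209 days < 1 year (≈365 days) ✗ → not eligible.
Childcare Subsidy — status contractor ✗ (requires seasonal or temporary) → not eligible.

Paid Parental Leave, Medical Plan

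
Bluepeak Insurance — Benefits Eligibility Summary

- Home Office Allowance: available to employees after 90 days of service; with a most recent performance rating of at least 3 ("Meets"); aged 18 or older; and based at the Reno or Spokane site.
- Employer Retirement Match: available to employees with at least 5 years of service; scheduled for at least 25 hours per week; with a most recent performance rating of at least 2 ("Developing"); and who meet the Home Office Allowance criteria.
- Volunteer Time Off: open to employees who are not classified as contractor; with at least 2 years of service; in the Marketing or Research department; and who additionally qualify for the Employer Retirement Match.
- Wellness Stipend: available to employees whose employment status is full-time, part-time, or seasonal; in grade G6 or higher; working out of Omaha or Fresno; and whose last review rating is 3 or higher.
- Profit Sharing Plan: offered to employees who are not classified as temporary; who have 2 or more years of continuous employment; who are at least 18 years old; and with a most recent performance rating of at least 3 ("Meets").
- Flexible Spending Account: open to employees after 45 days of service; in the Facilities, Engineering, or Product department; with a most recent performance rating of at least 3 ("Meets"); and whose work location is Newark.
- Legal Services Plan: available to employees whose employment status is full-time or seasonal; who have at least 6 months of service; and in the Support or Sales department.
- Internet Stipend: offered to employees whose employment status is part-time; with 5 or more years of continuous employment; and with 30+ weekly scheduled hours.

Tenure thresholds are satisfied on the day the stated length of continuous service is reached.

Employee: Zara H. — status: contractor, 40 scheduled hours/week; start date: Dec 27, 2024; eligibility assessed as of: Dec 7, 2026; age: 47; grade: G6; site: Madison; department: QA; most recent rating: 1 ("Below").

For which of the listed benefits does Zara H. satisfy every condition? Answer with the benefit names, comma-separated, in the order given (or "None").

None

Service from Dec 27, 2024 to Dec 7, 2026: 710 days.
Home Office Allowance — service 710 days ≥ 90 days ✓; rating 1 < 3 ✗ → not eligible.
Employer Retirement Match — service 710 days < 5 years (≈1825 days) ✗ → not eligible.
Volunteer Time Off — status contractor ✗ (excluded) → not eligible.
Wellness Stipend — status contractor ✗ (requires full-time, part-time, or seasonal) → not eligible.
Profit Sharing Plan — status contractor ✓ (not excluded); service 710 days < 2 years (≈730 days) ✗ → not eligible.
Flexible Spending Account — service 710 days ≥ 45 days ✓; dept QA ✗ → not eligible.
Legal Services Plan — status contractor ✗ (requires full-time or seasonal) → not eligible.
Internet Stipend — status contractor ✗ (requires part-time) → not eligible.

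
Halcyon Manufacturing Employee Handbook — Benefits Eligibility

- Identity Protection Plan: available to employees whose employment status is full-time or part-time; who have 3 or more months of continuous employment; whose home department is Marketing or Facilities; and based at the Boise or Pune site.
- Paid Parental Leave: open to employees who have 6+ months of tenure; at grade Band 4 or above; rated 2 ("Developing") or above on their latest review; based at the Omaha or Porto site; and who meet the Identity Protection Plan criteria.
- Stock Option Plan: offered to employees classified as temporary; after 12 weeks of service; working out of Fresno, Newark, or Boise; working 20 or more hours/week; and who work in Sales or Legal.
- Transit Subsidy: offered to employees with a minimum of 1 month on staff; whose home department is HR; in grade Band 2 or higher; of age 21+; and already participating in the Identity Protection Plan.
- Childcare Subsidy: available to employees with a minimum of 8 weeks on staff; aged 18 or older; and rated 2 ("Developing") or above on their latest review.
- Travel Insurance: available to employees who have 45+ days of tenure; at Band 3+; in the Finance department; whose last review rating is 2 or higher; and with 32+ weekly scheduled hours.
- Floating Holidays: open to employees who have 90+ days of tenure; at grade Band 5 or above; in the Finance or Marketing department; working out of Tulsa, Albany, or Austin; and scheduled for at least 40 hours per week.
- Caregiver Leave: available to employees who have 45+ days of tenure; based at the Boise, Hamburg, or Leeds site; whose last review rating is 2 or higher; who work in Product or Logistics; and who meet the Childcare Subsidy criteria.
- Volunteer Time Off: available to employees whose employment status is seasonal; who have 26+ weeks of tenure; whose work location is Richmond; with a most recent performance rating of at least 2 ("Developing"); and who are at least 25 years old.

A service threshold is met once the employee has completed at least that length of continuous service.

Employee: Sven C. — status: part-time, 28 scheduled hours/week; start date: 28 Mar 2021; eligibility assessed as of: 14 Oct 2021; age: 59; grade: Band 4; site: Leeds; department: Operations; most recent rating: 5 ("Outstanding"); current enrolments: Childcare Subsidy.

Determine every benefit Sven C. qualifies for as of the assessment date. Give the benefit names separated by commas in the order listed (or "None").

Service from 28 Mar 2021 to 14 Oct 2021: 200 days.
Identity Protection Plan — status part-time ✓; service 200 days ≥ 3 months (≈90 days) ✓; dept Operations ✗ → not eligible.
Paid Parental Leave — service 200 days ≥ 6 months (≈180 days) ✓; grade Band 4 ≥ Band 4 ✓; rating 5 ≥ 2 ✓; site Leeds ✗ (not Omaha or Porto) → not eligible.
Stock Option Plan — status part-time ✗ (requires temporary) → not eligible.
Transit Subsidy — service 200 days ≥ 1 month (≈30 days) ✓; dept Operations ✗ → not eligible.
Childcare Subsidy — service 200 days ≥ 8 weeks (≈56 days) ✓; age 59 ≥ 18 ✓; rating 5 ≥ 2 ✓ → eligible.
Travel Insurance — service 200 days ≥ 45 days ✓; grade Band 4 ≥ Band 3 ✓; dept Operations ✗ → not eligible.
Floating Holidays — service 200 days ≥ 90 days ✓; grade Band 4 < Band 5 ✗ → not eligible.
Caregiver Leave — service 200 days ≥ 45 days ✓; site Leeds ✓; rating 5 ≥ 2 ✓; dept Operations ✗ → not eligible.
Volunteer Time Off — status part-time ✗ (requires seasonal) → not eligible.

Childcare Subsidy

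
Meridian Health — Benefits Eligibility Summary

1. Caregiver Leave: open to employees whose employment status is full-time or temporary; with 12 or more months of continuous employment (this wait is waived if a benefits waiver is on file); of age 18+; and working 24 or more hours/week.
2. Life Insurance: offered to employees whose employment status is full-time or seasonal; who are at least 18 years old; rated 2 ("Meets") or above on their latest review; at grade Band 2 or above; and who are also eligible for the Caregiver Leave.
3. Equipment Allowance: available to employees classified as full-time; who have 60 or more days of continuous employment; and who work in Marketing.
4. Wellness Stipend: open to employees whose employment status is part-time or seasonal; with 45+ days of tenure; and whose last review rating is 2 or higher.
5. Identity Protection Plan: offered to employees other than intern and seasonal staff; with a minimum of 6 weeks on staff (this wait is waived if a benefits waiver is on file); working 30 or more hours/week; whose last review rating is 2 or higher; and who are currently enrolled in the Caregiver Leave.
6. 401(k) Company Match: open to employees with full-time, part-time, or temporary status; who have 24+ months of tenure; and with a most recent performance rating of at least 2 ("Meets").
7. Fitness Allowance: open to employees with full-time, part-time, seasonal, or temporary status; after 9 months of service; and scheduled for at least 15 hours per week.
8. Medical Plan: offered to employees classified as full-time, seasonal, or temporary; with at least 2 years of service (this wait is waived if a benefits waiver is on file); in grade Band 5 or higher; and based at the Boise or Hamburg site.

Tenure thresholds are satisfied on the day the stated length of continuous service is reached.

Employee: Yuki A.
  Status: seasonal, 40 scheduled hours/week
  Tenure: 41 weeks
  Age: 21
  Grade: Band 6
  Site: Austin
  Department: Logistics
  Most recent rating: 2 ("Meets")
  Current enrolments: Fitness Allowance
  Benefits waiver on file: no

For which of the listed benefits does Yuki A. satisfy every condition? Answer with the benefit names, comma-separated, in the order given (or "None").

Caregiver Leave — status seasonal ✗ (requires full-time or temporary) → not eligible.
Life Insurance — status seasonal ✓; age 21 ≥ 18 ✓; rating 2 ≥ 2 ✓; grade Band 6 ≥ Band 2 ✓; not eligible for Caregiver Leave ✗ → not eligible.
Equipment Allowance — status seasonal ✗ (requires full-time) → not eligible.
Wellness Stipend — status seasonal ✓; service 41 weeks ≥ 45 days ✓; rating 2 ≥ 2 ✓ → eligible.
Identity Protection Plan — status seasonal ✗ (excluded) → not eligible.
401(k) Company Match — status seasonal ✗ (requires full-time, part-time, or temporary) → not eligible.
Fitness Allowance — status seasonal ✓; service 41 weeks ≥ 9 months (≈270 days) ✓; 40 hrs/wk ≥ 15 ✓ → eligible.
Medical Plan — status seasonal ✓; no waiver, service 41 weeks < 2 years (≈730 days) ✗ → not eligible.

Wellness Stipend, Fitness Allowance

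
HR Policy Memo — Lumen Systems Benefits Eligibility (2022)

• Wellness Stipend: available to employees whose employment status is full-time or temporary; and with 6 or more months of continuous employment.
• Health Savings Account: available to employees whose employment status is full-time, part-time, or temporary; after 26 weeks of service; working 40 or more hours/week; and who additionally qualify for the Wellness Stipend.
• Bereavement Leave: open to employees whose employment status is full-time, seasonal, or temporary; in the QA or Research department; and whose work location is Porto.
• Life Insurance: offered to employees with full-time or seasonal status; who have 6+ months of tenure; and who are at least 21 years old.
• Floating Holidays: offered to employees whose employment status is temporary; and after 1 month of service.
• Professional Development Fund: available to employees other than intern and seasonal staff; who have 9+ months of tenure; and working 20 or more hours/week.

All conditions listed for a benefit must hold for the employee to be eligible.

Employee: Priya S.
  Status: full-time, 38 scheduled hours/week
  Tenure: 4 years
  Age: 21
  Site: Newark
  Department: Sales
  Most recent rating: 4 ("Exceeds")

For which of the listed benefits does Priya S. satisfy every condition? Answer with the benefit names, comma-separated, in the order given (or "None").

Wellness Stipend — status full-time ✓; service 4 years ≥ 6 months (≈180 days) ✓ → eligible.
Health Savings Account — status full-time ✓; service 4 years ≥ 26 weeks (≈182 days) ✓; 38 hrs/wk < 40 ✗ → not eligible.
Bereavement Leave — status full-time ✓; dept Sales ✗ → not eligible.
Life Insurance — status full-time ✓; service 4 years ≥ 6 months (≈180 days) ✓; age 21 ≥ 21 ✓ → eligible.
Floating Holidays — status full-time ✗ (requires temporary) → not eligible.
Professional Development Fund — status full-time ✓ (not excluded); service 4 years ≥ 9 months (≈270 days) ✓; 38 hrs/wk ≥ 20 ✓ → eligible.

Wellness Stipend, Life Insurance, Professional Development Fund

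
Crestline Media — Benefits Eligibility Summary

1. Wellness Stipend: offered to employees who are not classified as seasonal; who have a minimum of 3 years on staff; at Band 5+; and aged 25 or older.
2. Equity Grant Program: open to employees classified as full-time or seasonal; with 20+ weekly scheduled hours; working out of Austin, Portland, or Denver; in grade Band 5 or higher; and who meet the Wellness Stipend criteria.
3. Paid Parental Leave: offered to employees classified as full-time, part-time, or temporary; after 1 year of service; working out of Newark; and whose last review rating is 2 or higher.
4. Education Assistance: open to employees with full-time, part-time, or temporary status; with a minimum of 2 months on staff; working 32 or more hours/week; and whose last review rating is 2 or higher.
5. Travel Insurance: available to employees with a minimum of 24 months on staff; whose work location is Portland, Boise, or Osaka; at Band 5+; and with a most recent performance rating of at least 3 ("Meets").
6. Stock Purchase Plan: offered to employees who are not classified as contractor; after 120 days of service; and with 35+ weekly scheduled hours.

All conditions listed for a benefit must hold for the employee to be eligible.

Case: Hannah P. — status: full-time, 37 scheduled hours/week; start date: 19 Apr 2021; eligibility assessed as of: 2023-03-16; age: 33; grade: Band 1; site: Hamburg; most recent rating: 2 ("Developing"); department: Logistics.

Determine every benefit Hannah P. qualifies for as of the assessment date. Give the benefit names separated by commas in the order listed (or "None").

Education Assistance, Stock Purchase Plan

Service from 19 Apr 2021 to 2023-03-16: 696 days.
Wellness Stipend — status full-time ✓ (not excluded); service 696 days < 3 years (≈1095 days) ✗ → not eligible.
Equity Grant Program — status full-time ✓; 37 hrs/wk ≥ 20 ✓; site Hamburg ✗ (not Austin, Portland, or Denver) → not eligible.
Paid Parental Leave — status full-time ✓; service 696 days ≥ 1 year (≈365 days) ✓; site Hamburg ✗ (not Newark) → not eligible.
Education Assistance — status full-time ✓; service 696 days ≥ 2 months (≈60 days) ✓; 37 hrs/wk ≥ 32 ✓; rating 2 ≥ 2 ✓ → eligible.
Travel Insurance — service 696 days < 24 months (≈720 days) ✗ → not eligible.
Stock Purchase Plan — status full-time ✓ (not excluded); service 696 days ≥ 120 days ✓; 37 hrs/wk ≥ 35 ✓ → eligible.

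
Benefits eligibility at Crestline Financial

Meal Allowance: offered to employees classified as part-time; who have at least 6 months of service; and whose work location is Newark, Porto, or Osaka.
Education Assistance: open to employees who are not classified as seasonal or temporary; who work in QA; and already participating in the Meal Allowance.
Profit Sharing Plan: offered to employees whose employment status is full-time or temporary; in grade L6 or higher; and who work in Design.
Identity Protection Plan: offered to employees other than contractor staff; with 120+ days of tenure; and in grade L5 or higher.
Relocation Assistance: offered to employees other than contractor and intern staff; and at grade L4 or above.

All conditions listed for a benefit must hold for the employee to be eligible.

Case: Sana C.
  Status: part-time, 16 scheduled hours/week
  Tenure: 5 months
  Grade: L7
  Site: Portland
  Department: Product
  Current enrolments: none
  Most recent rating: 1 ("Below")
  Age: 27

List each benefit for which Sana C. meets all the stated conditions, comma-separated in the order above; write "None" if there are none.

Meal Allowance — status part-time ✓; service 5 months < 6 months ✗ → not eligible.
Education Assistance — status part-time ✓ (not excluded); dept Product ✗ → not eligible.
Profit Sharing Plan — status part-time ✗ (requires full-time or temporary) → not eligible.
Identity Protection Plan — status part-time ✓ (not excluded); service 5 months ≥ 120 days ✓; grade L7 ≥ L5 ✓ → eligible.
Relocation Assistance — status part-time ✓ (not excluded); grade L7 ≥ L4 ✓ → eligible.

Identity Protection Plan, Relocation Assistance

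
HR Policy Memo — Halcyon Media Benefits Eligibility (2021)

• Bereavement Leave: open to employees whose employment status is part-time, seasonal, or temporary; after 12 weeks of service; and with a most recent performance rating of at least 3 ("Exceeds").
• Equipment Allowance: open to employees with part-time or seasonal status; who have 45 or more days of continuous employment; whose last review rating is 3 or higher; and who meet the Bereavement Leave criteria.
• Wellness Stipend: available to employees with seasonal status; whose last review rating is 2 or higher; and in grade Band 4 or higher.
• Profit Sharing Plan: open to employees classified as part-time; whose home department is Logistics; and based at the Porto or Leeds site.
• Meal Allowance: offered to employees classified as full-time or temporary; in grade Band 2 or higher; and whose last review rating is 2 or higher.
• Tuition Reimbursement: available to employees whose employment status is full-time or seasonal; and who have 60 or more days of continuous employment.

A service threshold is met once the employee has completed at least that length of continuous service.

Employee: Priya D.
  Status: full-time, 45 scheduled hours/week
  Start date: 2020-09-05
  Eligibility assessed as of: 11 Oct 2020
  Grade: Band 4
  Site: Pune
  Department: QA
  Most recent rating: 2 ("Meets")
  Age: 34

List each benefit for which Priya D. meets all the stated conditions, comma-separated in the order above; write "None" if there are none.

Service from 2020-09-05 to 11 Oct 2020: 36 days.
Bereavement Leave — status full-time ✗ (requires part-time, seasonal, or temporary) → not eligible.
Equipment Allowance — status full-time ✗ (requires part-time or seasonal) → not eligible.
Wellness Stipend — status full-time ✗ (requires seasonal) → not eligible.
Profit Sharing Plan — status full-time ✗ (requires part-time) → not eligible.
Meal Allowance — status full-time ✓; grade Band 4 ≥ Band 2 ✓; rating 2 ≥ 2 ✓ → eligible.
Tuition Reimbursement — status full-time ✓; service 36 days < 60 days ✗ → not eligible.

Meal Allowance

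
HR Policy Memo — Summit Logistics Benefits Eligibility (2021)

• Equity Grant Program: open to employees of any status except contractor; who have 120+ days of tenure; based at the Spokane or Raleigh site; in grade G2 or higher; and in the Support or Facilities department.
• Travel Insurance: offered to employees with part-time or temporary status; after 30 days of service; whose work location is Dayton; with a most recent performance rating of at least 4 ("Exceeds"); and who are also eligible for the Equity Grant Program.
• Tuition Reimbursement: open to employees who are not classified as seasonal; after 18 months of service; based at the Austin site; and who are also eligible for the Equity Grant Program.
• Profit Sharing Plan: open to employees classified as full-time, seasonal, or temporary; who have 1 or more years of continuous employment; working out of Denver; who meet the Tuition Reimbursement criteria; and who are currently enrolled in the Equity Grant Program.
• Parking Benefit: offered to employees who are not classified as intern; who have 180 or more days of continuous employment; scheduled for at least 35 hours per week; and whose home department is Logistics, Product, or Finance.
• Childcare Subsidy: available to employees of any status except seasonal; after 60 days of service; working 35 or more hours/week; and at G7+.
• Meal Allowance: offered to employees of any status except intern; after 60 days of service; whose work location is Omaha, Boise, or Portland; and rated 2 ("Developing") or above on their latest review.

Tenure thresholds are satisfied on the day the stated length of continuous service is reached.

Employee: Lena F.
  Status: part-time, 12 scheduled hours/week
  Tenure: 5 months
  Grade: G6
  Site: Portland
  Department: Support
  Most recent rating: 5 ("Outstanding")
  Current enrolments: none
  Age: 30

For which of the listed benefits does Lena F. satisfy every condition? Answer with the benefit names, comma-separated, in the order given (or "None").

Equity Grant Program — status part-time ✓ (not excluded); service 5 months ≥ 120 days ✓; site Portland ✗ (not Spokane or Raleigh) → not eligible.
Travel Insurance — status part-time ✓; service 5 months ≥ 30 days ✓; site Portland ✗ (not Dayton) → not eligible.
Tuition Reimbursement — status part-time ✓ (not excluded); service 5 months < 18 months ✗ → not eligible.
Profit Sharing Plan — status part-time ✗ (requires full-time, seasonal, or temporary) → not eligible.
Parking Benefit — status part-time ✓ (not excluded); service 5 months < 180 days ✗ → not eligible.
Childcare Subsidy — status part-time ✓ (not excluded); service 5 months ≥ 60 days ✓; 12 hrs/wk < 35 ✗ → not eligible.
Meal Allowance — status part-time ✓ (not excluded); service 5 months ≥ 60 days ✓; site Portland ✓; rating 5 ≥ 2 ✓ → eligible.

Meal Allowance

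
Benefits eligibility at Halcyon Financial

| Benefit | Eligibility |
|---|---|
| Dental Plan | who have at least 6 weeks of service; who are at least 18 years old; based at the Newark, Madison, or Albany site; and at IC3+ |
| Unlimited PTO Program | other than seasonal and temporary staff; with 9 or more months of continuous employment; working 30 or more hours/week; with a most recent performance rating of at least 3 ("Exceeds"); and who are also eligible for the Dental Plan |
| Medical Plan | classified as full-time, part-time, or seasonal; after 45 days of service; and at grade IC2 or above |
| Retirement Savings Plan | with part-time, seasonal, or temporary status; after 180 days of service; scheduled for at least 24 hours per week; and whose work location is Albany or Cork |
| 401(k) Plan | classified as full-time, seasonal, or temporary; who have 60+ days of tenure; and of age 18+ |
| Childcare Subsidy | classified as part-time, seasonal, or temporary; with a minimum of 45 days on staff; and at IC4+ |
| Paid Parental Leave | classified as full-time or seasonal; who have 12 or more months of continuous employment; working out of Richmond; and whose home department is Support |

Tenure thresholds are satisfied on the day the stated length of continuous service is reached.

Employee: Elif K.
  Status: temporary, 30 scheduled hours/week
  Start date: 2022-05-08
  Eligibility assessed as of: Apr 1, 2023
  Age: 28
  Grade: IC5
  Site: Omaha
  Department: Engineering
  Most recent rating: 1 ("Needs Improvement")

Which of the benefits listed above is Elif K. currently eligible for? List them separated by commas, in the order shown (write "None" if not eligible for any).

Service from 2022-05-08 to Apr 1, 2023: 328 days.
Dental Plan — service 328 days ≥ 6 weeks (≈42 days) ✓; age 28 ≥ 18 ✓; site Omaha ✗ (not Newark, Madison, or Albany) → not eligible.
Unlimited PTO Program — status temporary ✗ (excluded) → not eligible.
Medical Plan — status temporary ✗ (requires full-time, part-time, or seasonal) → not eligible.
Retirement Savings Plan — status temporary ✓; service 328 days ≥ 180 days ✓; 30 hrs/wk ≥ 24 ✓; site Omaha ✗ (not Albany or Cork) → not eligible.
401(k) Plan — status temporary ✓; service 328 days ≥ 60 days ✓; age 28 ≥ 18 ✓ → eligible.
Childcare Subsidy — status temporary ✓; service 328 days ≥ 45 days ✓; grade IC5 ≥ IC4 ✓ → eligible.
Paid Parental Leave — status temporary ✗ (requires full-time or seasonal) → not eligible.

401(k) Plan, Childcare Subsidy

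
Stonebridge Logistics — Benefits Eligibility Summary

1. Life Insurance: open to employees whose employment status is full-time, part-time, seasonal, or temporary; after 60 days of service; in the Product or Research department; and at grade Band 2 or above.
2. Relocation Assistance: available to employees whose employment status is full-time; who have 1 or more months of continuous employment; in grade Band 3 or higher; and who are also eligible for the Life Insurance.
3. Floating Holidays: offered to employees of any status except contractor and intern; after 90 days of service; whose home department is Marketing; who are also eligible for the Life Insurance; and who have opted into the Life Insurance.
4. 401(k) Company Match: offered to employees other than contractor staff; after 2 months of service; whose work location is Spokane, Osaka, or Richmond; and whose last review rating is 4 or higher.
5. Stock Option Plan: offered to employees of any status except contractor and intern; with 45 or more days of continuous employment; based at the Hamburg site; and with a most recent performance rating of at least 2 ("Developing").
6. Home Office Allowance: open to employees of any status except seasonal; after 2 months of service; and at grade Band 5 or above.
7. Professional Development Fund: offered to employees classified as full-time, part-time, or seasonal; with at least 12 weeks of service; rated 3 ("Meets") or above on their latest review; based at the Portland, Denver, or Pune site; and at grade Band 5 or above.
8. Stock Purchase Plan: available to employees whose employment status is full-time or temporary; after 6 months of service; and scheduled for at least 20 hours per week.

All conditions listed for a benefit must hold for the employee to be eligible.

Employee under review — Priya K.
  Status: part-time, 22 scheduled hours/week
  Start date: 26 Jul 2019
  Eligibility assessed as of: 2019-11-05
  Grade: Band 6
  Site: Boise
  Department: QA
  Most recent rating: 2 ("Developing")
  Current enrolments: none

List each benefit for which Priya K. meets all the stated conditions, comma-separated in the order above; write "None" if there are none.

Home Office Allowance

Service from 26 Jul 2019 to 2019-11-05: 102 days.
Life Insurance — status part-time ✓; service 102 days ≥ 60 days ✓; dept QA ✗ → not eligible.
Relocation Assistance — status part-time ✗ (requires full-time) → not eligible.
Floating Holidays — status part-time ✓ (not excluded); service 102 days ≥ 90 days ✓; dept QA ✗ → not eligible.
401(k) Company Match — status part-time ✓ (not excluded); service 102 days ≥ 2 months (≈60 days) ✓; site Boise ✗ (not Spokane, Osaka, or Richmond) → not eligible.
Stock Option Plan — status part-time ✓ (not excluded); service 102 days ≥ 45 days ✓; site Boise ✗ (not Hamburg) → not eligible.
Home Office Allowance — status part-time ✓ (not excluded); service 102 days ≥ 2 months (≈60 days) ✓; grade Band 6 ≥ Band 5 ✓ → eligible.
Professional Development Fund — status part-time ✓; service 102 days ≥ 12 weeks (≈84 days) ✓; rating 2 < 3 ✗ → not eligible.
Stock Purchase Plan — status part-time ✗ (requires full-time or temporary) → not eligible.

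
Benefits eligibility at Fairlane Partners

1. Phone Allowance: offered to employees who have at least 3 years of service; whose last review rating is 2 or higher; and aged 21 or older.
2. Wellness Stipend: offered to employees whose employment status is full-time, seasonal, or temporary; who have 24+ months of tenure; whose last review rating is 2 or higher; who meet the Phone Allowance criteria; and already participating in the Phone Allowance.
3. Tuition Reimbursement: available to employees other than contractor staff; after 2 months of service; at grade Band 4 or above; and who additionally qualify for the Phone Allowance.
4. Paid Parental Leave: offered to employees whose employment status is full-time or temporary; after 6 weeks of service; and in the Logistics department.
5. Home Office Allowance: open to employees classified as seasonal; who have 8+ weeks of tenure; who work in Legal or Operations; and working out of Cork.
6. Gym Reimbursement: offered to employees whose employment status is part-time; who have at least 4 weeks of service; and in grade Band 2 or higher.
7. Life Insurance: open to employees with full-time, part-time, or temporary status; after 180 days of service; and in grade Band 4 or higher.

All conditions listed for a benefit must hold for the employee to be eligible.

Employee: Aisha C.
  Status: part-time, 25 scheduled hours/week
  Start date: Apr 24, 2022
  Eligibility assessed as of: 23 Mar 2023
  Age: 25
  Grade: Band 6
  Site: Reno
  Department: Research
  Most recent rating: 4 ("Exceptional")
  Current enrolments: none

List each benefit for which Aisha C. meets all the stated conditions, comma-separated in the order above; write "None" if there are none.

Gym Reimbursement, Life Insurance

Service from Apr 24, 2022 to 23 Mar 2023: 333 days.
Phone Allowance — service 333 days < 3 years (≈1095 days) ✗ → not eligible.
Wellness Stipend — status part-time ✗ (requires full-time, seasonal, or temporary) → not eligible.
Tuition Reimbursement — status part-time ✓ (not excluded); service 333 days ≥ 2 months (≈60 days) ✓; grade Band 6 ≥ Band 4 ✓; not eligible for Phone Allowance ✗ → not eligible.
Paid Parental Leave — status part-time ✗ (requires full-time or temporary) → not eligible.
Home Office Allowance — status part-time ✗ (requires seasonal) → not eligible.
Gym Reimbursement — status part-time ✓; service 333 days ≥ 4 weeks (≈28 days) ✓; grade Band 6 ≥ Band 2 ✓ → eligible.
Life Insurance — status part-time ✓; service 333 days ≥ 180 days ✓; grade Band 6 ≥ Band 4 ✓ → eligible.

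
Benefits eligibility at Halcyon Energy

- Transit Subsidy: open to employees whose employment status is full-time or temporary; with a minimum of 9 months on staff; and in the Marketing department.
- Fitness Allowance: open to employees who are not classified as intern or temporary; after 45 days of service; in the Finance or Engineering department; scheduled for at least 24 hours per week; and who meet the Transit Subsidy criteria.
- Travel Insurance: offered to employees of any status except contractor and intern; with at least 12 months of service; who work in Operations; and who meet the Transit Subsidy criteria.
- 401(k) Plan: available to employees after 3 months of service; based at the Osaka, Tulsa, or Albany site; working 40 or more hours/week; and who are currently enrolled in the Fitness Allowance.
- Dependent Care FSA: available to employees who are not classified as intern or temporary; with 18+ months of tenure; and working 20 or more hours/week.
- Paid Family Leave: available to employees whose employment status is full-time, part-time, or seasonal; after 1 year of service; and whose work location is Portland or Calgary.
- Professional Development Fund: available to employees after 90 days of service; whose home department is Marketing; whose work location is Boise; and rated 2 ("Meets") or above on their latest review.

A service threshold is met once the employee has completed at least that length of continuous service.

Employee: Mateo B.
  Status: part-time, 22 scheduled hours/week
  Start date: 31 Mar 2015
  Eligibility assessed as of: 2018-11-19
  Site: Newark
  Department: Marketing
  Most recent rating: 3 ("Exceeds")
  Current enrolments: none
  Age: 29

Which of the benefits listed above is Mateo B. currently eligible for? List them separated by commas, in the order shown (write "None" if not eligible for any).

Service from 31 Mar 2015 to 2018-11-19: 1329 days.
Transit Subsidy — status part-time ✗ (requires full-time or temporary) → not eligible.
Fitness Allowance — status part-time ✓ (not excluded); service 1329 days ≥ 45 days ✓; dept Marketing ✗ → not eligible.
Travel Insurance — status part-time ✓ (not excluded); service 1329 days ≥ 12 months (≈360 days) ✓; dept Marketing ✗ → not eligible.
401(k) Plan — service 1329 days ≥ 3 months (≈90 days) ✓; site Newark ✗ (not Osaka, Tulsa, or Albany) → not eligible.
Dependent Care FSA — status part-time ✓ (not excluded); service 1329 days ≥ 18 months (≈540 days) ✓; 22 hrs/wk ≥ 20 ✓ → eligible.
Paid Family Leave — status part-time ✓; service 1329 days ≥ 1 year (≈365 days) ✓; site Newark ✗ (not Portland or Calgary) → not eligible.
Professional Development Fund — service 1329 days ≥ 90 days ✓; dept Marketing ✓; site Newark ✗ (not Boise) → not eligible.

Dependent Care FSA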